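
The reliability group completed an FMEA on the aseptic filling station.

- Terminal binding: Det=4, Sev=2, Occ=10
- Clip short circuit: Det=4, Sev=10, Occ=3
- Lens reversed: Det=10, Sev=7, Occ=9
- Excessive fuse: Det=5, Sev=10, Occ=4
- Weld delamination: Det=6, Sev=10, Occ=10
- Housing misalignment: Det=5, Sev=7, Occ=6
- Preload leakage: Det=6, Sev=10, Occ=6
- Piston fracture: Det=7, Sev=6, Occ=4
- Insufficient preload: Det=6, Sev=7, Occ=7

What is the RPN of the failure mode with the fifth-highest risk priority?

210

RPN = Severity × Occurrence × Detection:
  Terminal binding: 2 × 10 × 4 = 80
  Clip short circuit: 10 × 3 × 4 = 120
  Lens reversed: 7 × 9 × 10 = 630
  Excessive fuse: 10 × 4 × 5 = 200
  Weld delamination: 10 × 10 × 6 = 600
  Housing misalignment: 7 × 6 × 5 = 210
  Preload leakage: 10 × 6 × 6 = 360
  Piston fracture: 6 × 4 × 7 = 168
  Insufficient preload: 7 × 7 × 6 = 294
Sorted descending: 630, 600, 360, 294, 210, 200, 168, 120, 80.
The fifth-highest RPN is 210 (Housing misalignment).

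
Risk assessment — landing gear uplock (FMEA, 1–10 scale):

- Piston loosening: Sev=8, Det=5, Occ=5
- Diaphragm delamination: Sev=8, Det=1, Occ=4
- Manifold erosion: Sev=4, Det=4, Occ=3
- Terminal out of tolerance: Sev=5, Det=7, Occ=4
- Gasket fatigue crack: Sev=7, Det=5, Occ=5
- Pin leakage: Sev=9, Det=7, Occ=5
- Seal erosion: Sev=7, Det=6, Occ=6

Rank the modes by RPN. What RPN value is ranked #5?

RPN = Severity × Occurrence × Detection:
  Piston loosening: 8 × 5 × 5 = 200
  Diaphragm delamination: 8 × 4 × 1 = 32
  Manifold erosion: 4 × 3 × 4 = 48
  Terminal out of tolerance: 5 × 4 × 7 = 140
  Gasket fatigue crack: 7 × 5 × 5 = 175
  Pin leakage: 9 × 5 × 7 = 315
  Seal erosion: 7 × 6 × 6 = 252
Sorted descending: 315, 252, 200, 175, 140, 48, 32.
The fifth-highest RPN is 140 (Terminal out of tolerance).

140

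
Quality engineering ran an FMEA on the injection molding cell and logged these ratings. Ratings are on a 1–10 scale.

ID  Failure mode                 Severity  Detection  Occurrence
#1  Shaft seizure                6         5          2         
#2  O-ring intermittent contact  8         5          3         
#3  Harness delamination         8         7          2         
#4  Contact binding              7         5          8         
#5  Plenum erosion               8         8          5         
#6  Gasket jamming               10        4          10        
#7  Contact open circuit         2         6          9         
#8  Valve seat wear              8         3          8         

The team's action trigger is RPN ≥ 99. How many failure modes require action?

RPN = Severity × Occurrence × Detection:
  #1: 6 × 2 × 5 = 60
  #2: 8 × 3 × 5 = 120
  #3: 8 × 2 × 7 = 112
  #4: 7 × 8 × 5 = 280
  #5: 8 × 5 × 8 = 320
  #6: 10 × 10 × 4 = 400
  #7: 2 × 9 × 6 = 108
  #8: 8 × 8 × 3 = 192
Modes with RPN ≥ 99: #2 (120), #3 (112), #4 (280), #5 (320), #6 (400), #7 (108), #8 (192) → 7.

7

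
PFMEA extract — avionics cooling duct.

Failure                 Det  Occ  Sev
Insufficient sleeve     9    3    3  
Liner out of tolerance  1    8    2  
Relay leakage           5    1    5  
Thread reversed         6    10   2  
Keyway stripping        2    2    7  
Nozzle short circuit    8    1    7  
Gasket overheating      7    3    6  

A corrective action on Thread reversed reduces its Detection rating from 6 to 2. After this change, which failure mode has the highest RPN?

RPN = Severity × Occurrence × Detection:
  Insufficient sleeve: 3 × 3 × 9 = 81
  Liner out of tolerance: 2 × 8 × 1 = 16
  Relay leakage: 5 × 1 × 5 = 25
  Thread reversed: 2 × 10 × 6 = 120
  Keyway stripping: 7 × 2 × 2 = 28
  Nozzle short circuit: 7 × 1 × 8 = 56
  Gasket overheating: 6 × 3 × 7 = 126
After action: Thread reversed → 2 × 10 × 2 = 40.
Revised RPNs: Gasket overheating=126, Insufficient sleeve=81, Nozzle short circuit=56, Thread reversed=40, Keyway stripping=28, Relay leakage=25, Liner out of tolerance=16.
Highest is now Gasket overheating (126).

Gasket overheating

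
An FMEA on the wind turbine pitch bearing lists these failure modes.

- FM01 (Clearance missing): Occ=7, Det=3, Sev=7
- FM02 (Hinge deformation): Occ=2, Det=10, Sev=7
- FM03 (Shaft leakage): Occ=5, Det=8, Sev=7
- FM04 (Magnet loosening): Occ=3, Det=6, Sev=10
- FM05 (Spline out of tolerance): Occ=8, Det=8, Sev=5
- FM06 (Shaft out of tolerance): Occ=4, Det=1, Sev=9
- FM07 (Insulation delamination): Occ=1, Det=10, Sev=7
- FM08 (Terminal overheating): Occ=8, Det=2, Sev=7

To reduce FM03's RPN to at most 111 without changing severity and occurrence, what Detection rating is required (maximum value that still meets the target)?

3

FM03: S=7, O=5, D=8 → current RPN = 280.
Fixed product = 35. Need 35 × D ≤ 111, so D ≤ 111/35 = 3.17.
Maximum integer Detection rating = 3 (gives RPN 105; D=4 would give 140 > 111).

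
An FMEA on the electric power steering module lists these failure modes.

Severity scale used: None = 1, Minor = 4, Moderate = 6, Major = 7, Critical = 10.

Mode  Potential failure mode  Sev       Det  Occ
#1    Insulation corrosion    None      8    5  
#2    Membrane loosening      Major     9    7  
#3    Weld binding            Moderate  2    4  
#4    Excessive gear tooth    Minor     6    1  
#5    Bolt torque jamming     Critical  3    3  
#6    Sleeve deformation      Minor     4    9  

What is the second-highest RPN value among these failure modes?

144

RPN = Severity × Occurrence × Detection:
  #1: 1 × 5 × 8 = 40
  #2: 7 × 7 × 9 = 441
  #3: 6 × 4 × 2 = 48
  #4: 4 × 1 × 6 = 24
  #5: 10 × 3 × 3 = 90
  #6: 4 × 9 × 4 = 144
Sorted descending: 441, 144, 90, 48, 40, 24.
The second-highest RPN is 144 (#6).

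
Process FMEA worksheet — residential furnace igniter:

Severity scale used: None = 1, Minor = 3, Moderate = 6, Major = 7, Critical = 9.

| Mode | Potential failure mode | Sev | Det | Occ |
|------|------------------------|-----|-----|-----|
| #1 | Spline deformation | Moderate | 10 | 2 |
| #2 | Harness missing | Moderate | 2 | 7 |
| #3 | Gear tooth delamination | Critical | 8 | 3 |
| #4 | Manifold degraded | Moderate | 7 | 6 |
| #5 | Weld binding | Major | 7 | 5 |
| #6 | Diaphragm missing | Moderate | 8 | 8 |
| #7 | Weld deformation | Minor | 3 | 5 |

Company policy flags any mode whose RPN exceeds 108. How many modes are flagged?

5

RPN = Severity × Occurrence × Detection:
  #1: 6 × 2 × 10 = 120
  #2: 6 × 7 × 2 = 84
  #3: 9 × 3 × 8 = 216
  #4: 6 × 6 × 7 = 252
  #5: 7 × 5 × 7 = 245
  #6: 6 × 8 × 8 = 384
  #7: 3 × 5 × 3 = 45
Modes with RPN > 108: #1 (120), #3 (216), #4 (252), #5 (245), #6 (384) → 5.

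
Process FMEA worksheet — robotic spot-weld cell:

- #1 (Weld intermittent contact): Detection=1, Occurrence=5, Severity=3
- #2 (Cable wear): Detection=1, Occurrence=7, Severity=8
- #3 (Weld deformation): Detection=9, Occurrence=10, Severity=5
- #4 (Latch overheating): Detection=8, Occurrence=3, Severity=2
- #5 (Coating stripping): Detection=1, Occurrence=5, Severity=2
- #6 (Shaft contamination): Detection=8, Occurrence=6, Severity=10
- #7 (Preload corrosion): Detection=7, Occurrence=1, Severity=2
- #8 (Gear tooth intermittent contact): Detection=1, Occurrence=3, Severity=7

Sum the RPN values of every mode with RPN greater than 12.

1084

RPN = Severity × Occurrence × Detection:
  #1: 3 × 5 × 1 = 15
  #2: 8 × 7 × 1 = 56
  #3: 5 × 10 × 9 = 450
  #4: 2 × 3 × 8 = 48
  #5: 2 × 5 × 1 = 10
  #6: 10 × 6 × 8 = 480
  #7: 2 × 1 × 7 = 14
  #8: 7 × 3 × 1 = 21
RPN > 12: #1 (15), #2 (56), #3 (450), #4 (48), #6 (480), #7 (14), #8 (21).
Sum: 15 + 56 + 450 + 48 + 480 + 14 + 21 = 1084.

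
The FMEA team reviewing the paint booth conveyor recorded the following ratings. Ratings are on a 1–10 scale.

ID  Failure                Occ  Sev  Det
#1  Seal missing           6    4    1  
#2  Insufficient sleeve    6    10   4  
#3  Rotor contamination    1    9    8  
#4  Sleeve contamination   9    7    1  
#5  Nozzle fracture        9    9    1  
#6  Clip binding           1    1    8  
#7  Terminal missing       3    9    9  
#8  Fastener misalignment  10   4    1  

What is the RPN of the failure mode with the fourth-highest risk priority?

72

RPN = Severity × Occurrence × Detection:
  #1: 4 × 6 × 1 = 24
  #2: 10 × 6 × 4 = 240
  #3: 9 × 1 × 8 = 72
  #4: 7 × 9 × 1 = 63
  #5: 9 × 9 × 1 = 81
  #6: 1 × 1 × 8 = 8
  #7: 9 × 3 × 9 = 243
  #8: 4 × 10 × 1 = 40
Sorted descending: 243, 240, 81, 72, 63, 40, 24, 8.
The fourth-highest RPN is 72 (#3).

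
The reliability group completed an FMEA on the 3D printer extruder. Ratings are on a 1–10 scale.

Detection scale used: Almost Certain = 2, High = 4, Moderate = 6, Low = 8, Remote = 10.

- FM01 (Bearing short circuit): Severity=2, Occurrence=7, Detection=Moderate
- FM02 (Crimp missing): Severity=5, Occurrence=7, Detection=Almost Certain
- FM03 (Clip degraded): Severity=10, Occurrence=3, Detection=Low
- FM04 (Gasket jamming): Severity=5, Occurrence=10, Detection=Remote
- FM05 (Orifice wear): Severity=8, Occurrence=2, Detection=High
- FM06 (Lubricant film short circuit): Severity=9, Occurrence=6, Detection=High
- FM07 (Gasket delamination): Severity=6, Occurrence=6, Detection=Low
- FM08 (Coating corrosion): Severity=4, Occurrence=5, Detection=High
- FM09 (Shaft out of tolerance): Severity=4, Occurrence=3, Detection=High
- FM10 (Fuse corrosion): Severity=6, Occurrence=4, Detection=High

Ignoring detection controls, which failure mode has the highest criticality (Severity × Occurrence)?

Criticality = Severity × Occurrence:
  FM01: 2 × 7 = 14
  FM02: 5 × 7 = 35
  FM03: 10 × 3 = 30
  FM04: 5 × 10 = 50
  FM05: 8 × 2 = 16
  FM06: 9 × 6 = 54
  FM07: 6 × 6 = 36
  FM08: 4 × 5 = 20
  FM09: 4 × 3 = 12
  FM10: 6 × 4 = 24
Highest criticality is 54 → FM06.

FM06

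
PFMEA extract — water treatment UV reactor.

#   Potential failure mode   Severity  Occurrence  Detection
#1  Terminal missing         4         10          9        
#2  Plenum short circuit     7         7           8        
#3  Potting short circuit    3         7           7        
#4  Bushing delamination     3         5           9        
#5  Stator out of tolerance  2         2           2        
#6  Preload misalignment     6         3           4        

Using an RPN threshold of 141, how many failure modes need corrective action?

3

RPN = Severity × Occurrence × Detection:
  #1: 4 × 10 × 9 = 360
  #2: 7 × 7 × 8 = 392
  #3: 3 × 7 × 7 = 147
  #4: 3 × 5 × 9 = 135
  #5: 2 × 2 × 2 = 8
  #6: 6 × 3 × 4 = 72
Modes with RPN ≥ 141: #1 (360), #2 (392), #3 (147) → 3.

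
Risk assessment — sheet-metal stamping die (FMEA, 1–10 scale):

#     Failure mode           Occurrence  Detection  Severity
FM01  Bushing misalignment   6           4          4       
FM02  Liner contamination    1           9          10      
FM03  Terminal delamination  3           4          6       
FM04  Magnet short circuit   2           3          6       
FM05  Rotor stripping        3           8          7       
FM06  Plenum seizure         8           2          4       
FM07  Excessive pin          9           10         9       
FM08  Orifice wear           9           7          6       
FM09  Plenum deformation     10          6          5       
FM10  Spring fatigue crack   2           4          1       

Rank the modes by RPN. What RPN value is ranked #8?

RPN = Severity × Occurrence × Detection:
  FM01: 4 × 6 × 4 = 96
  FM02: 10 × 1 × 9 = 90
  FM03: 6 × 3 × 4 = 72
  FM04: 6 × 2 × 3 = 36
  FM05: 7 × 3 × 8 = 168
  FM06: 4 × 8 × 2 = 64
  FM07: 9 × 9 × 10 = 810
  FM08: 6 × 9 × 7 = 378
  FM09: 5 × 10 × 6 = 300
  FM10: 1 × 2 × 4 = 8
Sorted descending: 810, 378, 300, 168, 96, 90, 72, 64, 36, 8.
The eighth-highest RPN is 64 (FM06).

64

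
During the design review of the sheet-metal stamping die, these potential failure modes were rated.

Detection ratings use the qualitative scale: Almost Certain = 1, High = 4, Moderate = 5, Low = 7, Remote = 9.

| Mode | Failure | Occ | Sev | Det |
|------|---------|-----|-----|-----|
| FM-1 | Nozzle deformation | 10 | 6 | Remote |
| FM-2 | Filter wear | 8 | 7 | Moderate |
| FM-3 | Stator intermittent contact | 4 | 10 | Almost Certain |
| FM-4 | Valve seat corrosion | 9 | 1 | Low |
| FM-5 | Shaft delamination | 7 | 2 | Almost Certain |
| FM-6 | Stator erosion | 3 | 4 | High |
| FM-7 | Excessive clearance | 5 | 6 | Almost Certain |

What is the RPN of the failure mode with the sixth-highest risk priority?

RPN = Severity × Occurrence × Detection:
  FM-1: 6 × 10 × 9 = 540
  FM-2: 7 × 8 × 5 = 280
  FM-3: 10 × 4 × 1 = 40
  FM-4: 1 × 9 × 7 = 63
  FM-5: 2 × 7 × 1 = 14
  FM-6: 4 × 3 × 4 = 48
  FM-7: 6 × 5 × 1 = 30
Sorted descending: 540, 280, 63, 48, 40, 30, 14.
The sixth-highest RPN is 30 (FM-7).

30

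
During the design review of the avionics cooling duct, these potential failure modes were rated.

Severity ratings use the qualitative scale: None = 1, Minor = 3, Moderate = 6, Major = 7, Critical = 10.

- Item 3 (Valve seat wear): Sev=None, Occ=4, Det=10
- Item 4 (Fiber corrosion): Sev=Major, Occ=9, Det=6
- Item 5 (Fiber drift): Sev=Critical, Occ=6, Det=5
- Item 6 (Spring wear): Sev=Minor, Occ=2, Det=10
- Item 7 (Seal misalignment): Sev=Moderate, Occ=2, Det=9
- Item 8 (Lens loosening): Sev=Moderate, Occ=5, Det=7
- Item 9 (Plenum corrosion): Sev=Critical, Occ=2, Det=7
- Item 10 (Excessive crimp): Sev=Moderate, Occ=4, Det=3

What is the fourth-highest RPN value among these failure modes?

140

RPN = Severity × Occurrence × Detection:
  Item 3: 1 × 4 × 10 = 40
  Item 4: 7 × 9 × 6 = 378
  Item 5: 10 × 6 × 5 = 300
  Item 6: 3 × 2 × 10 = 60
  Item 7: 6 × 2 × 9 = 108
  Item 8: 6 × 5 × 7 = 210
  Item 9: 10 × 2 × 7 = 140
  Item 10: 6 × 4 × 3 = 72
Sorted descending: 378, 300, 210, 140, 108, 72, 60, 40.
The fourth-highest RPN is 140 (Item 9).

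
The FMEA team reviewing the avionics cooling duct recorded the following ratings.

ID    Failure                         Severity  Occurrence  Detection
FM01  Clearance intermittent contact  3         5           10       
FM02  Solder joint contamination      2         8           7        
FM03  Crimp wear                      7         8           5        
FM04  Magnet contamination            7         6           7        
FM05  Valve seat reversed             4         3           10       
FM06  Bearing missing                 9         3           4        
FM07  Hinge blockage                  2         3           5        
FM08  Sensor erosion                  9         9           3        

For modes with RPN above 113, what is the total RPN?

RPN = Severity × Occurrence × Detection:
  FM01: 3 × 5 × 10 = 150
  FM02: 2 × 8 × 7 = 112
  FM03: 7 × 8 × 5 = 280
  FM04: 7 × 6 × 7 = 294
  FM05: 4 × 3 × 10 = 120
  FM06: 9 × 3 × 4 = 108
  FM07: 2 × 3 × 5 = 30
  FM08: 9 × 9 × 3 = 243
RPN > 113: FM01 (150), FM03 (280), FM04 (294), FM05 (120), FM08 (243).
Sum: 150 + 280 + 294 + 120 + 243 = 1087.

1087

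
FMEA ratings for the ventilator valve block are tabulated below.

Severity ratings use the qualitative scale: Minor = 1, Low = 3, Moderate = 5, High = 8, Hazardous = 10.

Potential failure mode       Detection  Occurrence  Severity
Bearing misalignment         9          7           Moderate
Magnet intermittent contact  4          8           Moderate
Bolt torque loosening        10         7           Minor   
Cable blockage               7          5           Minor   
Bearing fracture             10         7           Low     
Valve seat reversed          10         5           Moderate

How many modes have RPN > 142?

RPN = Severity × Occurrence × Detection:
  Bearing misalignment: 5 × 7 × 9 = 315
  Magnet intermittent contact: 5 × 8 × 4 = 160
  Bolt torque loosening: 1 × 7 × 10 = 70
  Cable blockage: 1 × 5 × 7 = 35
  Bearing fracture: 3 × 7 × 10 = 210
  Valve seat reversed: 5 × 5 × 10 = 250
Modes with RPN > 142: Bearing misalignment (315), Magnet intermittent contact (160), Bearing fracture (210), Valve seat reversed (250) → 4.

4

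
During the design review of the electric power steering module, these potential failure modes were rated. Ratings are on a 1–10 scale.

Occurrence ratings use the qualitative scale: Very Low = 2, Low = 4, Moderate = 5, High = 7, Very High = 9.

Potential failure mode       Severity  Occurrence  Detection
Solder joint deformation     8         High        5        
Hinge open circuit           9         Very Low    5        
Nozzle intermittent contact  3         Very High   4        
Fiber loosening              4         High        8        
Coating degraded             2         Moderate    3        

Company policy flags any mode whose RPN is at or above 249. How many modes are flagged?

1

RPN = Severity × Occurrence × Detection:
  Solder joint deformation: 8 × 7 × 5 = 280
  Hinge open circuit: 9 × 2 × 5 = 90
  Nozzle intermittent contact: 3 × 9 × 4 = 108
  Fiber loosening: 4 × 7 × 8 = 224
  Coating degraded: 2 × 5 × 3 = 30
Modes with RPN ≥ 249: Solder joint deformation (280) → 1.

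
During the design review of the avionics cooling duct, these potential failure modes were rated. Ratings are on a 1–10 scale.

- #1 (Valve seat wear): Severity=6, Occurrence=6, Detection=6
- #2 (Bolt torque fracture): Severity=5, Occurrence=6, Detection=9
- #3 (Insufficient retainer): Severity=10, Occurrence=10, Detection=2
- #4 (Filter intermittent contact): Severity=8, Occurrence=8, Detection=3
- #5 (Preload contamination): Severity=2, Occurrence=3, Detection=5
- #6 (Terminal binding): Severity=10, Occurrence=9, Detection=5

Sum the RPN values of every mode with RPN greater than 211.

RPN = Severity × Occurrence × Detection:
  #1: 6 × 6 × 6 = 216
  #2: 5 × 6 × 9 = 270
  #3: 10 × 10 × 2 = 200
  #4: 8 × 8 × 3 = 192
  #5: 2 × 3 × 5 = 30
  #6: 10 × 9 × 5 = 450
RPN > 211: #1 (216), #2 (270), #6 (450).
Sum: 216 + 270 + 450 = 936.

936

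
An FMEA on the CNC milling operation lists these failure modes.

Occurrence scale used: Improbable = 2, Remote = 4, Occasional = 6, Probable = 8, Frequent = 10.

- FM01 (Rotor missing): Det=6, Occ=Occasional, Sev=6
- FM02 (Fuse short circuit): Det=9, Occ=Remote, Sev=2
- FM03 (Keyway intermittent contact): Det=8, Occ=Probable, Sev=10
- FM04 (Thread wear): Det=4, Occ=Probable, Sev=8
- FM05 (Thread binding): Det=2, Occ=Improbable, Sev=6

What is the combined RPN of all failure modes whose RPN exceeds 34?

RPN = Severity × Occurrence × Detection:
  FM01: 6 × 6 × 6 = 216
  FM02: 2 × 4 × 9 = 72
  FM03: 10 × 8 × 8 = 640
  FM04: 8 × 8 × 4 = 256
  FM05: 6 × 2 × 2 = 24
RPN > 34: FM01 (216), FM02 (72), FM03 (640), FM04 (256).
Sum: 216 + 72 + 640 + 256 = 1184.

1184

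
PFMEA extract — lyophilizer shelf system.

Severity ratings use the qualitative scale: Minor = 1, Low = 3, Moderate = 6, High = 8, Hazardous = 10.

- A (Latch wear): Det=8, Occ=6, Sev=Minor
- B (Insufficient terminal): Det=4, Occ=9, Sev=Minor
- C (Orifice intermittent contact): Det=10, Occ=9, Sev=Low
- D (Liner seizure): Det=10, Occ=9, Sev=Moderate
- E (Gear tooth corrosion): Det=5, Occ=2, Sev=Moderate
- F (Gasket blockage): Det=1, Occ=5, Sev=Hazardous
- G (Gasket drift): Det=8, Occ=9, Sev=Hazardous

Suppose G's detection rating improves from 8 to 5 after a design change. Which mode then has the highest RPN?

D

RPN = Severity × Occurrence × Detection:
  A: 1 × 6 × 8 = 48
  B: 1 × 9 × 4 = 36
  C: 3 × 9 × 10 = 270
  D: 6 × 9 × 10 = 540
  E: 6 × 2 × 5 = 60
  F: 10 × 5 × 1 = 50
  G: 10 × 9 × 8 = 720
After action: G → 10 × 9 × 5 = 450.
Revised RPNs: D=540, G=450, C=270, E=60, F=50, A=48, B=36.
Highest is now D (540).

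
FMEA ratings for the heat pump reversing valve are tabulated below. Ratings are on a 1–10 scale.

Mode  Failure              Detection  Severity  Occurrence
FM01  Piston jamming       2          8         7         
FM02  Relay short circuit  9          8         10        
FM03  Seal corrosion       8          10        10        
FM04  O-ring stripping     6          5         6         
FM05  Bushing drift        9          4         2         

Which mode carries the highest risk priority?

RPN = Severity × Occurrence × Detection:
  FM01: 8 × 7 × 2 = 112
  FM02: 8 × 10 × 9 = 720
  FM03: 10 × 10 × 8 = 800
  FM04: 5 × 6 × 6 = 180
  FM05: 4 × 2 × 9 = 72
Highest RPN is 800 → FM03.

FM03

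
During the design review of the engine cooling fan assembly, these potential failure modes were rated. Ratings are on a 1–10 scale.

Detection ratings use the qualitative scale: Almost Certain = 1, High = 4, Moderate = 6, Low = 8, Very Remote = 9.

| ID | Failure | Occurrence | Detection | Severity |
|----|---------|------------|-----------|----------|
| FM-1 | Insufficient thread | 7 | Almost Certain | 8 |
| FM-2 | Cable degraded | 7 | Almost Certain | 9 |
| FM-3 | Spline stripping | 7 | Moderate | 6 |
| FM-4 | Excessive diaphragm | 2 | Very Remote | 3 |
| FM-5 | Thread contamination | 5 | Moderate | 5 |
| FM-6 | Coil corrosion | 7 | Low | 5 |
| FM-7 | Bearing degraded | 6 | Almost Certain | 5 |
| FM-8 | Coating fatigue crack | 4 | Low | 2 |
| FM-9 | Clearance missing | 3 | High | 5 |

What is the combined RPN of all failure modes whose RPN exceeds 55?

925

RPN = Severity × Occurrence × Detection:
  FM-1: 8 × 7 × 1 = 56
  FM-2: 9 × 7 × 1 = 63
  FM-3: 6 × 7 × 6 = 252
  FM-4: 3 × 2 × 9 = 54
  FM-5: 5 × 5 × 6 = 150
  FM-6: 5 × 7 × 8 = 280
  FM-7: 5 × 6 × 1 = 30
  FM-8: 2 × 4 × 8 = 64
  FM-9: 5 × 3 × 4 = 60
RPN > 55: FM-1 (56), FM-2 (63), FM-3 (252), FM-5 (150), FM-6 (280), FM-8 (64), FM-9 (60).
Sum: 56 + 63 + 252 + 150 + 280 + 64 + 60 = 925.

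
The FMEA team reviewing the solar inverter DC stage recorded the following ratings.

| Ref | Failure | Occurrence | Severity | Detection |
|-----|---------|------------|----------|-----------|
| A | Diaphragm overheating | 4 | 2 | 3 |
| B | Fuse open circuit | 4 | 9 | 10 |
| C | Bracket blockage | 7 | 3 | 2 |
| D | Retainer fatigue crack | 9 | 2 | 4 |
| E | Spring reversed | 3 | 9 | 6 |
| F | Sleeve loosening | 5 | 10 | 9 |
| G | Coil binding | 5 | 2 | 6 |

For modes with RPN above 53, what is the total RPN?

RPN = Severity × Occurrence × Detection:
  A: 2 × 4 × 3 = 24
  B: 9 × 4 × 10 = 360
  C: 3 × 7 × 2 = 42
  D: 2 × 9 × 4 = 72
  E: 9 × 3 × 6 = 162
  F: 10 × 5 × 9 = 450
  G: 2 × 5 × 6 = 60
RPN > 53: B (360), D (72), E (162), F (450), G (60).
Sum: 360 + 72 + 162 + 450 + 60 = 1104.

1104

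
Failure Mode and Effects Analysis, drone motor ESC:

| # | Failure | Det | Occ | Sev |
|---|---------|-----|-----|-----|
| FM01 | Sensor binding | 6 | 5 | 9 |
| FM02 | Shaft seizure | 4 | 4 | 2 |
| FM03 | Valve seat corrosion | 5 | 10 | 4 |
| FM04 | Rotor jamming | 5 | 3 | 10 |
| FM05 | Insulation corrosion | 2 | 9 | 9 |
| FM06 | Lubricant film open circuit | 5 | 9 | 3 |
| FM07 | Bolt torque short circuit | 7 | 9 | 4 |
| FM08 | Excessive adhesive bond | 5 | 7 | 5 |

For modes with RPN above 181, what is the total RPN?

722

RPN = Severity × Occurrence × Detection:
  FM01: 9 × 5 × 6 = 270
  FM02: 2 × 4 × 4 = 32
  FM03: 4 × 10 × 5 = 200
  FM04: 10 × 3 × 5 = 150
  FM05: 9 × 9 × 2 = 162
  FM06: 3 × 9 × 5 = 135
  FM07: 4 × 9 × 7 = 252
  FM08: 5 × 7 × 5 = 175
RPN > 181: FM01 (270), FM03 (200), FM07 (252).
Sum: 270 + 200 + 252 = 722.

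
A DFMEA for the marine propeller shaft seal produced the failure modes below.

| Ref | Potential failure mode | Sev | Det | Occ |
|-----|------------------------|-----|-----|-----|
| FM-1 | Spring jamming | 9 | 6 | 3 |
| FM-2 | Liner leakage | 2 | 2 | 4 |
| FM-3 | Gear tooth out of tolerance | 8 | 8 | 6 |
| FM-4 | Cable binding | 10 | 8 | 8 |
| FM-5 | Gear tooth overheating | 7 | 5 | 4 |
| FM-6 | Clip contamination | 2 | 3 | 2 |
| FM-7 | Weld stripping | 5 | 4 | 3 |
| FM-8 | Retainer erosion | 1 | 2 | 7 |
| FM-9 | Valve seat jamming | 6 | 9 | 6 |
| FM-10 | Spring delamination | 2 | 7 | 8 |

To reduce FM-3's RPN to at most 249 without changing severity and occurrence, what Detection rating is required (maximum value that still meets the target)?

FM-3: S=8, O=6, D=8 → current RPN = 384.
Fixed product = 48. Need 48 × D ≤ 249, so D ≤ 249/48 = 5.19.
Maximum integer Detection rating = 5 (gives RPN 240; D=6 would give 288 > 249).

5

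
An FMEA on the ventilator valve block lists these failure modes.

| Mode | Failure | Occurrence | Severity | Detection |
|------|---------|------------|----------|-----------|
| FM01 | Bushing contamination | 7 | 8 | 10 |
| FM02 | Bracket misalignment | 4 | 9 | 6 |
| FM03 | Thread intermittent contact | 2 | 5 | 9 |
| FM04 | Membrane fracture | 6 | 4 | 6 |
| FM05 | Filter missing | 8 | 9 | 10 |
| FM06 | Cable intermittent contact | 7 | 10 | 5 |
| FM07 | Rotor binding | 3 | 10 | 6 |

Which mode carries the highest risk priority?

FM05

RPN = Severity × Occurrence × Detection:
  FM01: 8 × 7 × 10 = 560
  FM02: 9 × 4 × 6 = 216
  FM03: 5 × 2 × 9 = 90
  FM04: 4 × 6 × 6 = 144
  FM05: 9 × 8 × 10 = 720
  FM06: 10 × 7 × 5 = 350
  FM07: 10 × 3 × 6 = 180
Highest RPN is 720 → FM05.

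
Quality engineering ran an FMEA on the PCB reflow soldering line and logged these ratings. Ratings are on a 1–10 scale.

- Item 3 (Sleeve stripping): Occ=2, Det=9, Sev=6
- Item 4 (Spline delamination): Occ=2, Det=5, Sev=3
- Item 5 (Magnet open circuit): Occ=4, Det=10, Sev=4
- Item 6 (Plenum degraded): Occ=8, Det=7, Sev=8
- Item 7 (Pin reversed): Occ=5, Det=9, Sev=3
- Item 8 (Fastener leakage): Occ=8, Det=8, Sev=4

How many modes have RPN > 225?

2

RPN = Severity × Occurrence × Detection:
  Item 3: 6 × 2 × 9 = 108
  Item 4: 3 × 2 × 5 = 30
  Item 5: 4 × 4 × 10 = 160
  Item 6: 8 × 8 × 7 = 448
  Item 7: 3 × 5 × 9 = 135
  Item 8: 4 × 8 × 8 = 256
Modes with RPN > 225: Item 6 (448), Item 8 (256) → 2.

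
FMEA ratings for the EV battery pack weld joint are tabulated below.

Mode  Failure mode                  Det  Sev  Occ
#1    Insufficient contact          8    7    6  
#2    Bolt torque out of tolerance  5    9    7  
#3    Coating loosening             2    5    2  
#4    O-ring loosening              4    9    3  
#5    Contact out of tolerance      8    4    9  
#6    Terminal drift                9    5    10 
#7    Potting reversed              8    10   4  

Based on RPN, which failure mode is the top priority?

RPN = Severity × Occurrence × Detection:
  #1: 7 × 6 × 8 = 336
  #2: 9 × 7 × 5 = 315
  #3: 5 × 2 × 2 = 20
  #4: 9 × 3 × 4 = 108
  #5: 4 × 9 × 8 = 288
  #6: 5 × 10 × 9 = 450
  #7: 10 × 4 × 8 = 320
Highest RPN is 450 → #6.

#6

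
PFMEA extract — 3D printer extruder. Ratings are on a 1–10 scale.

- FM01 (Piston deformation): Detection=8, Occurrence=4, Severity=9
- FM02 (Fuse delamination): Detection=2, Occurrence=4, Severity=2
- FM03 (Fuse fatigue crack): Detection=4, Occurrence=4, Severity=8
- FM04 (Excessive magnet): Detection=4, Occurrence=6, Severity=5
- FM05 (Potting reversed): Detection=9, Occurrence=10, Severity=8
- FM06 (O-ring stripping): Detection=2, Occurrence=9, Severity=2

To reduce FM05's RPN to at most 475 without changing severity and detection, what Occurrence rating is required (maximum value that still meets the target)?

6

FM05: S=8, O=10, D=9 → current RPN = 720.
Fixed product = 72. Need 72 × O ≤ 475, so O ≤ 475/72 = 6.60.
Maximum integer Occurrence rating = 6 (gives RPN 432; O=7 would give 504 > 475).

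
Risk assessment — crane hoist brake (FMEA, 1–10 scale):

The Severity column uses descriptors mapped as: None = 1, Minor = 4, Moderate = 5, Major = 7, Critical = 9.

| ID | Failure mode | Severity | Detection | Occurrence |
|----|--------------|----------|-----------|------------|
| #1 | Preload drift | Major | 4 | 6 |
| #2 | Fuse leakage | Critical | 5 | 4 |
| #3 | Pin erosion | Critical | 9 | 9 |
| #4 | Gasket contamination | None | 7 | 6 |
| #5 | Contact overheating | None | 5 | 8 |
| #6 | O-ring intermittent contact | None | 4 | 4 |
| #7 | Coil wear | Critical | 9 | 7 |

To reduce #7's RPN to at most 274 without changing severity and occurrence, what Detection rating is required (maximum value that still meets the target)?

4

#7: S=9, O=7, D=9 → current RPN = 567.
Fixed product = 63. Need 63 × D ≤ 274, so D ≤ 274/63 = 4.35.
Maximum integer Detection rating = 4 (gives RPN 252; D=5 would give 315 > 274).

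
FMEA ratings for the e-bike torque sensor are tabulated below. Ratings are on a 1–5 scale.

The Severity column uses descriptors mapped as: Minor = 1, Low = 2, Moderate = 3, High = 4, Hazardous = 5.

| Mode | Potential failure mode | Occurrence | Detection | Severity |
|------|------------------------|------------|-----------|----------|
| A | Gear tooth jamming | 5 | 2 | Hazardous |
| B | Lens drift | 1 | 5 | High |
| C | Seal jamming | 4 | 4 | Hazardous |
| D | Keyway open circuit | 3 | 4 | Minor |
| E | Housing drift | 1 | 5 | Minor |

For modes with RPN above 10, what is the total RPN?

162

RPN = Severity × Occurrence × Detection:
  A: 5 × 5 × 2 = 50
  B: 4 × 1 × 5 = 20
  C: 5 × 4 × 4 = 80
  D: 1 × 3 × 4 = 12
  E: 1 × 1 × 5 = 5
RPN > 10: A (50), B (20), C (80), D (12).
Sum: 50 + 20 + 80 + 12 = 162.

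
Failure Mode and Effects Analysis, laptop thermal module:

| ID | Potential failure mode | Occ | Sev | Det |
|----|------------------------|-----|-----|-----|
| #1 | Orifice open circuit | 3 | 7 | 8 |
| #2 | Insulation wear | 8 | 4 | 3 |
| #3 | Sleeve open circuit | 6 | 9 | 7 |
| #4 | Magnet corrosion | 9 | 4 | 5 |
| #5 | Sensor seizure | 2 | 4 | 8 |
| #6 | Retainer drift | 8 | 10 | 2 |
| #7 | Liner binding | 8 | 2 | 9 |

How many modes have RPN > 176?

RPN = Severity × Occurrence × Detection:
  #1: 7 × 3 × 8 = 168
  #2: 4 × 8 × 3 = 96
  #3: 9 × 6 × 7 = 378
  #4: 4 × 9 × 5 = 180
  #5: 4 × 2 × 8 = 64
  #6: 10 × 8 × 2 = 160
  #7: 2 × 8 × 9 = 144
Modes with RPN > 176: #3 (378), #4 (180) → 2.

2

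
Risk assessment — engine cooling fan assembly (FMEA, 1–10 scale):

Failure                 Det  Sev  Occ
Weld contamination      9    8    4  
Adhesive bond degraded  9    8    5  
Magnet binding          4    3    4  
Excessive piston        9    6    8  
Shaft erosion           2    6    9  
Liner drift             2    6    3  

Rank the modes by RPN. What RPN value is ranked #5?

RPN = Severity × Occurrence × Detection:
  Weld contamination: 8 × 4 × 9 = 288
  Adhesive bond degraded: 8 × 5 × 9 = 360
  Magnet binding: 3 × 4 × 4 = 48
  Excessive piston: 6 × 8 × 9 = 432
  Shaft erosion: 6 × 9 × 2 = 108
  Liner drift: 6 × 3 × 2 = 36
Sorted descending: 432, 360, 288, 108, 48, 36.
The fifth-highest RPN is 48 (Magnet binding).

48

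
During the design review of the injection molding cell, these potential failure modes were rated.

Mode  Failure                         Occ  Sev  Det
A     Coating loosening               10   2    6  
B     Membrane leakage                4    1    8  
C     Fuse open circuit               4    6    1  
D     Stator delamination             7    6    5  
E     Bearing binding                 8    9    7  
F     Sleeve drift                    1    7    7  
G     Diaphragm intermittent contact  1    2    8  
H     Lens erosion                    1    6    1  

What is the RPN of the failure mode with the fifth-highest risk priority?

32

RPN = Severity × Occurrence × Detection:
  A: 2 × 10 × 6 = 120
  B: 1 × 4 × 8 = 32
  C: 6 × 4 × 1 = 24
  D: 6 × 7 × 5 = 210
  E: 9 × 8 × 7 = 504
  F: 7 × 1 × 7 = 49
  G: 2 × 1 × 8 = 16
  H: 6 × 1 × 1 = 6
Sorted descending: 504, 210, 120, 49, 32, 24, 16, 6.
The fifth-highest RPN is 32 (B).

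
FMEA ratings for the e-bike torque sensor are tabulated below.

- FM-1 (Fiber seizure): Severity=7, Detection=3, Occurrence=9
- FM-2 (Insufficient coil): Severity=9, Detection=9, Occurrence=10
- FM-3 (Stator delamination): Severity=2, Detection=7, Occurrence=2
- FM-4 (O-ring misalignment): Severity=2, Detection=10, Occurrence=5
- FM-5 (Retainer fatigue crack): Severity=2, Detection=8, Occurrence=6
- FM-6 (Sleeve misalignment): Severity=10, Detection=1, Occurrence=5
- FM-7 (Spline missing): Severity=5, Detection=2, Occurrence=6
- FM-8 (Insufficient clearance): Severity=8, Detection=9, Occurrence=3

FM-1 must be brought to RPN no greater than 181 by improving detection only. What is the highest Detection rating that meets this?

FM-1: S=7, O=9, D=3 → current RPN = 189.
Fixed product = 63. Need 63 × D ≤ 181, so D ≤ 181/63 = 2.87.
Maximum integer Detection rating = 2 (gives RPN 126; D=3 would give 189 > 181).

2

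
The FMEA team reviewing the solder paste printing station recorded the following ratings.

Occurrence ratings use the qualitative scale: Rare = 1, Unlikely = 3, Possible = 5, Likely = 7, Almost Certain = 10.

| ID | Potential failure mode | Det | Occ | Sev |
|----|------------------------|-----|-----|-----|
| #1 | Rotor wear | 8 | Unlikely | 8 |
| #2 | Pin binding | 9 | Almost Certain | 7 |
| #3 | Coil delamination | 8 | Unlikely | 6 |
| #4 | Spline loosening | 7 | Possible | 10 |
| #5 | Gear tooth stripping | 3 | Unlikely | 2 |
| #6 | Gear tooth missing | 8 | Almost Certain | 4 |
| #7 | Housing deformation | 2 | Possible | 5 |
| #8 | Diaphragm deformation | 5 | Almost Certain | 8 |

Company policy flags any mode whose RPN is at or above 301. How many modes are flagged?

RPN = Severity × Occurrence × Detection:
  #1: 8 × 3 × 8 = 192
  #2: 7 × 10 × 9 = 630
  #3: 6 × 3 × 8 = 144
  #4: 10 × 5 × 7 = 350
  #5: 2 × 3 × 3 = 18
  #6: 4 × 10 × 8 = 320
  #7: 5 × 5 × 2 = 50
  #8: 8 × 10 × 5 = 400
Modes with RPN ≥ 301: #2 (630), #4 (350), #6 (320), #8 (400) → 4.

4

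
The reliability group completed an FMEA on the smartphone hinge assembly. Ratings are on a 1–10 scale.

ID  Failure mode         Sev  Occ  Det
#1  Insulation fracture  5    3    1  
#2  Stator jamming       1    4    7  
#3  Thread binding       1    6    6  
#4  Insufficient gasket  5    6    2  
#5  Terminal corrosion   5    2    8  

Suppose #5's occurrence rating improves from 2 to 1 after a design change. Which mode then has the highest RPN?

#4

RPN = Severity × Occurrence × Detection:
  #1: 5 × 3 × 1 = 15
  #2: 1 × 4 × 7 = 28
  #3: 1 × 6 × 6 = 36
  #4: 5 × 6 × 2 = 60
  #5: 5 × 2 × 8 = 80
After action: #5 → 5 × 1 × 8 = 40.
Revised RPNs: #4=60, #5=40, #3=36, #2=28, #1=15.
Highest is now #4 (60).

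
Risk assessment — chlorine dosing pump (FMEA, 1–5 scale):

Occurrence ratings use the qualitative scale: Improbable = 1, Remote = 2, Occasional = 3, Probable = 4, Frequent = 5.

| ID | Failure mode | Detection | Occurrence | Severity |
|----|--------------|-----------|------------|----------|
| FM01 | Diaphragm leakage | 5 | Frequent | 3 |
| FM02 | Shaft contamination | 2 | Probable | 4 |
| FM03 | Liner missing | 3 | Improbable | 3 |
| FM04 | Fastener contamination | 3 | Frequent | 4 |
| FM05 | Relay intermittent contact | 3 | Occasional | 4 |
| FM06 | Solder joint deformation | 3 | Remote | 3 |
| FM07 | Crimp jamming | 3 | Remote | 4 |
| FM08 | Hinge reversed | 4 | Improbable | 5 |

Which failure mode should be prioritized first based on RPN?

RPN = Severity × Occurrence × Detection:
  FM01: 3 × 5 × 5 = 75
  FM02: 4 × 4 × 2 = 32
  FM03: 3 × 1 × 3 = 9
  FM04: 4 × 5 × 3 = 60
  FM05: 4 × 3 × 3 = 36
  FM06: 3 × 2 × 3 = 18
  FM07: 4 × 2 × 3 = 24
  FM08: 5 × 1 × 4 = 20
Highest RPN is 75 → FM01.

FM01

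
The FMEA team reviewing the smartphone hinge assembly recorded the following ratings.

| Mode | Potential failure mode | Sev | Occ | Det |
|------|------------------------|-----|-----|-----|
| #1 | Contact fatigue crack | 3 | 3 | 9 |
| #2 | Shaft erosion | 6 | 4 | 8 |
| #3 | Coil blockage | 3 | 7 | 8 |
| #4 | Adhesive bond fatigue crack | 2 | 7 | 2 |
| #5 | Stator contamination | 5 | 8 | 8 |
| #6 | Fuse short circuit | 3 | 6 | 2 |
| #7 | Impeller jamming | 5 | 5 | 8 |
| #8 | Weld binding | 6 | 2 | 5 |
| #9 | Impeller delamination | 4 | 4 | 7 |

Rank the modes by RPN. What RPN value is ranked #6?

81

RPN = Severity × Occurrence × Detection:
  #1: 3 × 3 × 9 = 81
  #2: 6 × 4 × 8 = 192
  #3: 3 × 7 × 8 = 168
  #4: 2 × 7 × 2 = 28
  #5: 5 × 8 × 8 = 320
  #6: 3 × 6 × 2 = 36
  #7: 5 × 5 × 8 = 200
  #8: 6 × 2 × 5 = 60
  #9: 4 × 4 × 7 = 112
Sorted descending: 320, 200, 192, 168, 112, 81, 60, 36, 28.
The sixth-highest RPN is 81 (#1).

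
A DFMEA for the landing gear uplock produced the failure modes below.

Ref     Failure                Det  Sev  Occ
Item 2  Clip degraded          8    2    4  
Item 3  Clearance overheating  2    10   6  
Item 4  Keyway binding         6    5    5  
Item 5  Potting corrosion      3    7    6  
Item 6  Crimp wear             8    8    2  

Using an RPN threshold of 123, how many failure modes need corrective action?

RPN = Severity × Occurrence × Detection:
  Item 2: 2 × 4 × 8 = 64
  Item 3: 10 × 6 × 2 = 120
  Item 4: 5 × 5 × 6 = 150
  Item 5: 7 × 6 × 3 = 126
  Item 6: 8 × 2 × 8 = 128
Modes with RPN ≥ 123: Item 4 (150), Item 5 (126), Item 6 (128) → 3.

3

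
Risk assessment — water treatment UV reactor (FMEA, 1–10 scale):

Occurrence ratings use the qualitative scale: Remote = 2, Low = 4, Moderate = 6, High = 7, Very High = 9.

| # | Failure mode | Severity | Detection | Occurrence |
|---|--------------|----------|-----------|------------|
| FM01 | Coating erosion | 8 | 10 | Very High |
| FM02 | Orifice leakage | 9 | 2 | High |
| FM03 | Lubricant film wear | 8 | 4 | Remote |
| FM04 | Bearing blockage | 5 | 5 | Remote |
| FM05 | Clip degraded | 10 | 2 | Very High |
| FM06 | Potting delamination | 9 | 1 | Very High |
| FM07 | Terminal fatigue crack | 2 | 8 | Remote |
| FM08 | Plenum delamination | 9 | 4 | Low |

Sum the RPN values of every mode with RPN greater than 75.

1251

RPN = Severity × Occurrence × Detection:
  FM01: 8 × 9 × 10 = 720
  FM02: 9 × 7 × 2 = 126
  FM03: 8 × 2 × 4 = 64
  FM04: 5 × 2 × 5 = 50
  FM05: 10 × 9 × 2 = 180
  FM06: 9 × 9 × 1 = 81
  FM07: 2 × 2 × 8 = 32
  FM08: 9 × 4 × 4 = 144
RPN > 75: FM01 (720), FM02 (126), FM05 (180), FM06 (81), FM08 (144).
Sum: 720 + 126 + 180 + 81 + 144 = 1251.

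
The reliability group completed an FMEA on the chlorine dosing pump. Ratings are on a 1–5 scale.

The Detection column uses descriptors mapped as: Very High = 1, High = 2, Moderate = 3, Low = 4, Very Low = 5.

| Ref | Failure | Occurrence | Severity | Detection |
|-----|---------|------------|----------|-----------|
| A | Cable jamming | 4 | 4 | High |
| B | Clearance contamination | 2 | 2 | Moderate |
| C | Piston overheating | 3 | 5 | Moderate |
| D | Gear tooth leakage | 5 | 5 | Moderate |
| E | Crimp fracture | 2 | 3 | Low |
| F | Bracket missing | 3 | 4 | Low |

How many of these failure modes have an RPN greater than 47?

2

RPN = Severity × Occurrence × Detection:
  A: 4 × 4 × 2 = 32
  B: 2 × 2 × 3 = 12
  C: 5 × 3 × 3 = 45
  D: 5 × 5 × 3 = 75
  E: 3 × 2 × 4 = 24
  F: 4 × 3 × 4 = 48
Modes with RPN > 47: D (75), F (48) → 2.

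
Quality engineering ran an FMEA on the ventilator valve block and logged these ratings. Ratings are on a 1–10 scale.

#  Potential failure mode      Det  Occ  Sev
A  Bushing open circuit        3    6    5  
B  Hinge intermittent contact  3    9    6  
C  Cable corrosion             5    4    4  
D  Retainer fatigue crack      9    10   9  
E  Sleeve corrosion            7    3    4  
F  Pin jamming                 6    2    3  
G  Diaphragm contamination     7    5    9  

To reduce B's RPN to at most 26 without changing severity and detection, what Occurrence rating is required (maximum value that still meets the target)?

1

B: S=6, O=9, D=3 → current RPN = 162.
Fixed product = 18. Need 18 × O ≤ 26, so O ≤ 26/18 = 1.44.
Maximum integer Occurrence rating = 1 (gives RPN 18; O=2 would give 36 > 26).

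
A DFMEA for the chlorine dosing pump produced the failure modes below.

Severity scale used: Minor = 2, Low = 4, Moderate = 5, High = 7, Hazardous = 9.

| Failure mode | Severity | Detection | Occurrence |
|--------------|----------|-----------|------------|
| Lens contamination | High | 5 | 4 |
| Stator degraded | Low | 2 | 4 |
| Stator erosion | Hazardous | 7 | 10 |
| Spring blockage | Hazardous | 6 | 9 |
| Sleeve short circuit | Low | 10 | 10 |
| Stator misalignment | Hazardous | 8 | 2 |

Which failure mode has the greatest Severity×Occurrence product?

Stator erosion

Criticality = Severity × Occurrence:
  Lens contamination: 7 × 4 = 28
  Stator degraded: 4 × 4 = 16
  Stator erosion: 9 × 10 = 90
  Spring blockage: 9 × 9 = 81
  Sleeve short circuit: 4 × 10 = 40
  Stator misalignment: 9 × 2 = 18
Highest criticality is 90 → Stator erosion.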